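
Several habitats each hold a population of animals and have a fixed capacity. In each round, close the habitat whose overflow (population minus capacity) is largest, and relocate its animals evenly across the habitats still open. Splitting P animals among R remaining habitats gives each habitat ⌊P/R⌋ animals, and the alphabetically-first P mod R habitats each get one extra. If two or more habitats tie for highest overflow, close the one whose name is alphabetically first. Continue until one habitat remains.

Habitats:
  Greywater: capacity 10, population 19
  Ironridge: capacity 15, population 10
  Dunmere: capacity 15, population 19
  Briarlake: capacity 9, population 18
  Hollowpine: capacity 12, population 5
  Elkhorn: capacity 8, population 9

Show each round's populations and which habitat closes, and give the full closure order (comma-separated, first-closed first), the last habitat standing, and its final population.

Round 1: Briarlake=18 Dunmere=19 Elkhorn=9 Greywater=19 Hollowpine=5 Ironridge=10 → close Briarlake (overflow 9)
  18÷5 = 3 each, +1 to first 3
Round 2: Dunmere=23 Elkhorn=13 Greywater=23 Hollowpine=8 Ironridge=13 → close Greywater (overflow 13)
  23÷4 = 5 each, +1 to first 3
Round 3: Dunmere=29 Elkhorn=19 Hollowpine=14 Ironridge=18 → close Dunmere (overflow 14)
  29÷3 = 9 each, +1 to first 2
Round 4: Elkhorn=29 Hollowpine=24 Ironridge=27 → close Elkhorn (overflow 21)
  29÷2 = 14 each, +1 to first 1
Round 5: Hollowpine=39 Ironridge=41 → close Hollowpine (overflow 27)
  39÷1 = 39 each, +1 to first 0

Closure order: Briarlake, Greywater, Dunmere, Elkhorn, Hollowpine
Last habitat: Ironridge with 80 animals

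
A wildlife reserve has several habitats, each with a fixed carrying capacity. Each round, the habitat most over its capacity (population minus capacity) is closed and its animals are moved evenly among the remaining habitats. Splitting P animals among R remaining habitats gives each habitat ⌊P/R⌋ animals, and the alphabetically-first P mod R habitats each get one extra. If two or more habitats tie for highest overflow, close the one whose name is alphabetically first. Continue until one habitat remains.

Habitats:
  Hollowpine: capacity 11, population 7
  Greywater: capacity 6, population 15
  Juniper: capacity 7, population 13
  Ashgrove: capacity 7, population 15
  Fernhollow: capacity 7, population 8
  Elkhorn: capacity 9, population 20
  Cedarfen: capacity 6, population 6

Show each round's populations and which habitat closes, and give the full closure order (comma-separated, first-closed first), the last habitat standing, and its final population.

Round 1: Ashgrove=15 Cedarfen=6 Elkhorn=20 Fernhollow=8 Greywater=15 Hollowpine=7 Juniper=13 → close Elkhorn (overflow 11)
  20÷6 = 3 each, +1 to first 2
Round 2: Ashgrove=19 Cedarfen=10 Fernhollow=11 Greywater=18 Hollowpine=10 Juniper=16 → close Ashgrove (overflow 12)
  19÷5 = 3 each, +1 to first 4
Round 3: Cedarfen=14 Fernhollow=15 Greywater=22 Hollowpine=14 Juniper=19 → close Greywater (overflow 16)
  22÷4 = 5 each, +1 to first 2
Round 4: Cedarfen=20 Fernhollow=21 Hollowpine=19 Juniper=24 → close Juniper (overflow 17)
  24÷3 = 8 each, +1 to first 0
Round 5: Cedarfen=28 Fernhollow=29 Hollowpine=27 → close Cedarfen (overflow 22)
  28÷2 = 14 each, +1 to first 0
Round 6: Fernhollow=43 Hollowpine=41 → close Fernhollow (overflow 36)
  43÷1 = 43 each, +1 to first 0

Closure order: Elkhorn, Ashgrove, Greywater, Juniper, Cedarfen, Fernhollow
Last habitat: Hollowpine with 84 animals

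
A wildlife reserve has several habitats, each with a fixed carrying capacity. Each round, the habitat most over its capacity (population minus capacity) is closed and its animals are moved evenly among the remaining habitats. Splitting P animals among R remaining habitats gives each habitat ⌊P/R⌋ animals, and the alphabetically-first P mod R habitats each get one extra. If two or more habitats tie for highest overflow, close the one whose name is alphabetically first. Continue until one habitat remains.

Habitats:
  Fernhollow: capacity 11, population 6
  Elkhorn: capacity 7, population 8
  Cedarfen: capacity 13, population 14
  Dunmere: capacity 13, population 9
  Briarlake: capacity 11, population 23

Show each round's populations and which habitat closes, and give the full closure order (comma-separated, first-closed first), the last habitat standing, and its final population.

Round 1: Briarlake=23 Cedarfen=14 Dunmere=9 Elkhorn=8 Fernhollow=6 → close Briarlake (overflow 12)
  23÷4 = 5 each, +1 to first 3
Round 2: Cedarfen=20 Dunmere=15 Elkhorn=14 Fernhollow=11 → close Cedarfen (overflow 7)
  20÷3 = 6 each, +1 to first 2
Round 3: Dunmere=22 Elkhorn=21 Fernhollow=17 → close Elkhorn (overflow 14)
  21÷2 = 10 each, +1 to first 1
Round 4: Dunmere=33 Fernhollow=27 → close Dunmere (overflow 20)
  33÷1 = 33 each, +1 to first 0

Closure order: Briarlake, Cedarfen, Elkhorn, Dunmere
Last habitat: Fernhollow with 60 animals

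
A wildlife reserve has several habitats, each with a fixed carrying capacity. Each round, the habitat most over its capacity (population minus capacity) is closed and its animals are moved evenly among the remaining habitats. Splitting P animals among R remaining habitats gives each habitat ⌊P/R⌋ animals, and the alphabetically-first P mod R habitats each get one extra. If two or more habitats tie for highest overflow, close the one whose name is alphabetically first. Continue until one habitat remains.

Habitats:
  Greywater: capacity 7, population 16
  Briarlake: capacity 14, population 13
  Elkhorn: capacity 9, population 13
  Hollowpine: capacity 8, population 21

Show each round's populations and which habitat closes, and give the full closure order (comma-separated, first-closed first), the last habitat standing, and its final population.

Closure order: Hollowpine, Greywater, Elkhorn
Last habitat: Briarlake with 63 animals

Round 1: Briarlake=13 Elkhorn=13 Greywater=16 Hollowpine=21 → close Hollowpine (overflow 13)
  21÷3 = 7 each, +1 to first 0
Round 2: Briarlake=20 Elkhorn=20 Greywater=23 → close Greywater (overflow 16)
  23÷2 = 11 each, +1 to first 1
Round 3: Briarlake=32 Elkhorn=31 → close Elkhorn (overflow 22)
  31÷1 = 31 each, +1 to first 0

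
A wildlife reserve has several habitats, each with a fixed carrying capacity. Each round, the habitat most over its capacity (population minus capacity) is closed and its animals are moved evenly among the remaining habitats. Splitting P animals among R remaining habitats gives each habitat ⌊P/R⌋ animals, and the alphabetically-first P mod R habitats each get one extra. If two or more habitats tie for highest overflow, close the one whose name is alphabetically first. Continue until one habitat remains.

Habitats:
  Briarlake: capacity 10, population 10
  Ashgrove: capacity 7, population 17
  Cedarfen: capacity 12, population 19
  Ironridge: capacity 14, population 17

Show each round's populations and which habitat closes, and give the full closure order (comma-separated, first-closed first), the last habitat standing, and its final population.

Closure order: Ashgrove, Cedarfen, Ironridge
Last habitat: Briarlake with 63 animals

Round 1: Ashgrove=17 Briarlake=10 Cedarfen=19 Ironridge=17 → close Ashgrove (overflow 10)
  17÷3 = 5 each, +1 to first 2
Round 2: Briarlake=16 Cedarfen=25 Ironridge=22 → close Cedarfen (overflow 13)
  25÷2 = 12 each, +1 to first 1
Round 3: Briarlake=29 Ironridge=34 → close Ironridge (overflow 20)
  34÷1 = 34 each, +1 to first 0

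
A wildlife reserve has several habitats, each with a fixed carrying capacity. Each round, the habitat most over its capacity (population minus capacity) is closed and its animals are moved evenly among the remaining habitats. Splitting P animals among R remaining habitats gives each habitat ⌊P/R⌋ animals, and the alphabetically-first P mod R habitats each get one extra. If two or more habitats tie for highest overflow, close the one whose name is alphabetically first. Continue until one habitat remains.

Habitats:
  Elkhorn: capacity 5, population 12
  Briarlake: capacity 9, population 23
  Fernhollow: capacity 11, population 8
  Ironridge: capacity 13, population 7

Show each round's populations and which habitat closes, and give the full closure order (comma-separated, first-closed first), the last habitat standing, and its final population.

Round 1: Briarlake=23 Elkhorn=12 Fernhollow=8 Ironridge=7 → close Briarlake (overflow 14)
  23÷3 = 7 each, +1 to first 2
Round 2: Elkhorn=20 Fernhollow=16 Ironridge=14 → close Elkhorn (overflow 15)
  20÷2 = 10 each, +1 to first 0
Round 3: Fernhollow=26 Ironridge=24 → close Fernhollow (overflow 15)
  26÷1 = 26 each, +1 to first 0

Closure order: Briarlake, Elkhorn, Fernhollow
Last habitat: Ironridge with 50 animals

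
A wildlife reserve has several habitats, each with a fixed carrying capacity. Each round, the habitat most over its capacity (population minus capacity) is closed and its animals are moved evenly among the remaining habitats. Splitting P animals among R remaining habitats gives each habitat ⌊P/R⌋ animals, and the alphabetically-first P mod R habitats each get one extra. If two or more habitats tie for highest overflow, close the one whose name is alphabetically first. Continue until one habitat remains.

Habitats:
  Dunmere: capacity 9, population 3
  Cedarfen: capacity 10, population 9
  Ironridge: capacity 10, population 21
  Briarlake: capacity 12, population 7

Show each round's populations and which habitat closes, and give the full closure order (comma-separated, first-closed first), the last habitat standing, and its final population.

Round 1: Briarlake=7 Cedarfen=9 Dunmere=3 Ironridge=21 → close Ironridge (overflow 11)
  21÷3 = 7 each, +1 to first 0
Round 2: Briarlake=14 Cedarfen=16 Dunmere=10 → close Cedarfen (overflow 6)
  16÷2 = 8 each, +1 to first 0
Round 3: Briarlake=22 Dunmere=18 → close Briarlake (overflow 10)
  22÷1 = 22 each, +1 to first 0

Closure order: Ironridge, Cedarfen, Briarlake
Last habitat: Dunmere with 40 animals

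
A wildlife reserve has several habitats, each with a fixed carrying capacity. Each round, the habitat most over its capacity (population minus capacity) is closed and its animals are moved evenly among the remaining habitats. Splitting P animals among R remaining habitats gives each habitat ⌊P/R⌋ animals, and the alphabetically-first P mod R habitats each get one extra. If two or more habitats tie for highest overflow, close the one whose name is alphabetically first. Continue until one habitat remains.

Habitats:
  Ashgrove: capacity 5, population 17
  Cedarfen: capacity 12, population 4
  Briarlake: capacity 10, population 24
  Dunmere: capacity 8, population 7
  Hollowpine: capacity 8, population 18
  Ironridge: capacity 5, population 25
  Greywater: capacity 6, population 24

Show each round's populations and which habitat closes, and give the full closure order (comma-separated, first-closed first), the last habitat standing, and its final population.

Closure order: Ironridge, Greywater, Briarlake, Ashgrove, Hollowpine, Dunmere
Last habitat: Cedarfen with 119 animals

Round 1: Ashgrove=17 Briarlake=24 Cedarfen=4 Dunmere=7 Greywater=24 Hollowpine=18 Ironridge=25 → close Ironridge (overflow 20)
  25÷6 = 4 each, +1 to first 1
Round 2: Ashgrove=22 Briarlake=28 Cedarfen=8 Dunmere=11 Greywater=28 Hollowpine=22 → close Greywater (overflow 22)
  28÷5 = 5 each, +1 to first 3
Round 3: Ashgrove=28 Briarlake=34 Cedarfen=14 Dunmere=16 Hollowpine=27 → close Briarlake (overflow 24)
  34÷4 = 8 each, +1 to first 2
Round 4: Ashgrove=37 Cedarfen=23 Dunmere=24 Hollowpine=35 → close Ashgrove (overflow 32)
  37÷3 = 12 each, +1 to first 1
Round 5: Cedarfen=36 Dunmere=36 Hollowpine=47 → close Hollowpine (overflow 39)
  47÷2 = 23 each, +1 to first 1
Round 6: Cedarfen=60 Dunmere=59 → close Dunmere (overflow 51)
  59÷1 = 59 each, +1 to first 0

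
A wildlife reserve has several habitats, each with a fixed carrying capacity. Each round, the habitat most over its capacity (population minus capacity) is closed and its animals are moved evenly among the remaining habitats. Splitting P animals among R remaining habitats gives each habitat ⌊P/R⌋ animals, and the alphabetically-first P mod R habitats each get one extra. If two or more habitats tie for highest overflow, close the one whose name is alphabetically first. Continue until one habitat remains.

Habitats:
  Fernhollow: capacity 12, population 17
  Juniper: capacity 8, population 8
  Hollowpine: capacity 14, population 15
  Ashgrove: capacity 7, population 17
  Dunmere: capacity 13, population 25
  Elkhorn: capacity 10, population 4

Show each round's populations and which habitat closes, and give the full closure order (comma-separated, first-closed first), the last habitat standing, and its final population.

Round 1: Ashgrove=17 Dunmere=25 Elkhorn=4 Fernhollow=17 Hollowpine=15 Juniper=8 → close Dunmere (overflow 12)
  25÷5 = 5 each, +1 to first 0
Round 2: Ashgrove=22 Elkhorn=9 Fernhollow=22 Hollowpine=20 Juniper=13 → close Ashgrove (overflow 15)
  22÷4 = 5 each, +1 to first 2
Round 3: Elkhorn=15 Fernhollow=28 Hollowpine=25 Juniper=18 → close Fernhollow (overflow 16)
  28÷3 = 9 each, +1 to first 1
Round 4: Elkhorn=25 Hollowpine=34 Juniper=27 → close Hollowpine (overflow 20)
  34÷2 = 17 each, +1 to first 0
Round 5: Elkhorn=42 Juniper=44 → close Juniper (overflow 36)
  44÷1 = 44 each, +1 to first 0

Closure order: Dunmere, Ashgrove, Fernhollow, Hollowpine, Juniper
Last habitat: Elkhorn with 86 animals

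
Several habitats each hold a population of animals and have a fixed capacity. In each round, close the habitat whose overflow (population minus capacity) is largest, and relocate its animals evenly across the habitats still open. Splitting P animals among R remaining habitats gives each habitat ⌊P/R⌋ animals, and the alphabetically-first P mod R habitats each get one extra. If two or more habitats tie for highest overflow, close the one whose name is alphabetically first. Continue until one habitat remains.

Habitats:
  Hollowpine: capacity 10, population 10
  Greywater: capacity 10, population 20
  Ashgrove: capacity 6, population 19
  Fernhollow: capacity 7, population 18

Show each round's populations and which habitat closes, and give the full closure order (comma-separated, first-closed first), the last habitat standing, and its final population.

Closure order: Ashgrove, Fernhollow, Greywater
Last habitat: Hollowpine with 67 animals

Round 1: Ashgrove=19 Fernhollow=18 Greywater=20 Hollowpine=10 → close Ashgrove (overflow 13)
  19÷3 = 6 each, +1 to first 1
Round 2: Fernhollow=25 Greywater=26 Hollowpine=16 → close Fernhollow (overflow 18)
  25÷2 = 12 each, +1 to first 1
Round 3: Greywater=39 Hollowpine=28 → close Greywater (overflow 29)
  39÷1 = 39 each, +1 to first 0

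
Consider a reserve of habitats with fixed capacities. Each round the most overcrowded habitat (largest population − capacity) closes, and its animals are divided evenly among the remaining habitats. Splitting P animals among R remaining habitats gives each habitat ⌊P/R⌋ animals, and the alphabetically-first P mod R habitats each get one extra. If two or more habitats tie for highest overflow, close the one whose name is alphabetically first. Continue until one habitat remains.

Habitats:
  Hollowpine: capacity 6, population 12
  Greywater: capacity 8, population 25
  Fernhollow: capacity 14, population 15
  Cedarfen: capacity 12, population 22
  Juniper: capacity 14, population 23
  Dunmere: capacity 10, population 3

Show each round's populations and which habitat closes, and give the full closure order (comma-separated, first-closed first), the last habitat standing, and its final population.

Closure order: Greywater, Cedarfen, Juniper, Hollowpine, Fernhollow
Last habitat: Dunmere with 100 animals

Round 1: Cedarfen=22 Dunmere=3 Fernhollow=15 Greywater=25 Hollowpine=12 Juniper=23 → close Greywater (overflow 17)
  25÷5 = 5 each, +1 to first 0
Round 2: Cedarfen=27 Dunmere=8 Fernhollow=20 Hollowpine=17 Juniper=28 → close Cedarfen (overflow 15)
  27÷4 = 6 each, +1 to first 3
Round 3: Dunmere=15 Fernhollow=27 Hollowpine=24 Juniper=34 → close Juniper (overflow 20)
  34÷3 = 11 each, +1 to first 1
Round 4: Dunmere=27 Fernhollow=38 Hollowpine=35 → close Hollowpine (overflow 29)
  35÷2 = 17 each, +1 to first 1
Round 5: Dunmere=45 Fernhollow=55 → close Fernhollow (overflow 41)
  55÷1 = 55 each, +1 to first 0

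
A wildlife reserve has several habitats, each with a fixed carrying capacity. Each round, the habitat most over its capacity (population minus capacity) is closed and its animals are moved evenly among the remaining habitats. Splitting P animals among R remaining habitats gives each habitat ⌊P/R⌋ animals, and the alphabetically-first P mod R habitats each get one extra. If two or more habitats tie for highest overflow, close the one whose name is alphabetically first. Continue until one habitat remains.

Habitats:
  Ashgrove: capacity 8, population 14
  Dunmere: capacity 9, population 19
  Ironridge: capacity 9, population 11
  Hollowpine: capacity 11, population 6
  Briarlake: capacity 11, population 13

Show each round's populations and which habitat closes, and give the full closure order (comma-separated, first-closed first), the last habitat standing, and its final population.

Round 1: Ashgrove=14 Briarlake=13 Dunmere=19 Hollowpine=6 Ironridge=11 → close Dunmere (overflow 10)
  19÷4 = 4 each, +1 to first 3
Round 2: Ashgrove=19 Briarlake=18 Hollowpine=11 Ironridge=15 → close Ashgrove (overflow 11)
  19÷3 = 6 each, +1 to first 1
Round 3: Briarlake=25 Hollowpine=17 Ironridge=21 → close Briarlake (overflow 14)
  25÷2 = 12 each, +1 to first 1
Round 4: Hollowpine=30 Ironridge=33 → close Ironridge (overflow 24)
  33÷1 = 33 each, +1 to first 0

Closure order: Dunmere, Ashgrove, Briarlake, Ironridge
Last habitat: Hollowpine with 63 animals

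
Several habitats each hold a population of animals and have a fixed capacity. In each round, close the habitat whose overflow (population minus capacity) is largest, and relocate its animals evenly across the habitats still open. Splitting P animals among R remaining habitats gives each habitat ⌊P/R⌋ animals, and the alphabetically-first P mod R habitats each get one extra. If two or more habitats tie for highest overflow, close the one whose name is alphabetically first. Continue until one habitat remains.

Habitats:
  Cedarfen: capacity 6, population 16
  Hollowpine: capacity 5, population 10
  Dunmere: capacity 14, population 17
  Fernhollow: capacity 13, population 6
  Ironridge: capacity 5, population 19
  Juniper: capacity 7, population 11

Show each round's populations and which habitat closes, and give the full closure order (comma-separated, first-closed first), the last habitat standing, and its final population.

Round 1: Cedarfen=16 Dunmere=17 Fernhollow=6 Hollowpine=10 Ironridge=19 Juniper=11 → close Ironridge (overflow 14)
  19÷5 = 3 each, +1 to first 4
Round 2: Cedarfen=20 Dunmere=21 Fernhollow=10 Hollowpine=14 Juniper=14 → close Cedarfen (overflow 14)
  20÷4 = 5 each, +1 to first 0
Round 3: Dunmere=26 Fernhollow=15 Hollowpine=19 Juniper=19 → close Hollowpine (overflow 14)
  19÷3 = 6 each, +1 to first 1
Round 4: Dunmere=33 Fernhollow=21 Juniper=25 → close Dunmere (overflow 19)
  33÷2 = 16 each, +1 to first 1
Round 5: Fernhollow=38 Juniper=41 → close Juniper (overflow 34)
  41÷1 = 41 each, +1 to first 0

Closure order: Ironridge, Cedarfen, Hollowpine, Dunmere, Juniper
Last habitat: Fernhollow with 79 animals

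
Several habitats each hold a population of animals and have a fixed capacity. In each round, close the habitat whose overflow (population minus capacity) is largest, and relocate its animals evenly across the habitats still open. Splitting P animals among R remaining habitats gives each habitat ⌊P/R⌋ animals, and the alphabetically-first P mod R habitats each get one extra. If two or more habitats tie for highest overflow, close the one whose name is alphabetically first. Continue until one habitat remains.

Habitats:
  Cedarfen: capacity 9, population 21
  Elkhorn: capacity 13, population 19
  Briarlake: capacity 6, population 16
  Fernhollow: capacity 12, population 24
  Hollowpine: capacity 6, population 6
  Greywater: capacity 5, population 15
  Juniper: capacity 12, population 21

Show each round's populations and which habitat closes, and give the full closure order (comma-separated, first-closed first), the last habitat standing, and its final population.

Closure order: Cedarfen, Fernhollow, Briarlake, Greywater, Elkhorn, Juniper
Last habitat: Hollowpine with 122 animals

Round 1: Briarlake=16 Cedarfen=21 Elkhorn=19 Fernhollow=24 Greywater=15 Hollowpine=6 Juniper=21 → close Cedarfen (overflow 12)
  21÷6 = 3 each, +1 to first 3
Round 2: Briarlake=20 Elkhorn=23 Fernhollow=28 Greywater=18 Hollowpine=9 Juniper=24 → close Fernhollow (overflow 16)
  28÷5 = 5 each, +1 to first 3
Round 3: Briarlake=26 Elkhorn=29 Greywater=24 Hollowpine=14 Juniper=29 → close Briarlake (overflow 20)
  26÷4 = 6 each, +1 to first 2
Round 4: Elkhorn=36 Greywater=31 Hollowpine=20 Juniper=35 → close Greywater (overflow 26)
  31÷3 = 10 each, +1 to first 1
Round 5: Elkhorn=47 Hollowpine=30 Juniper=45 → close Elkhorn (overflow 34)
  47÷2 = 23 each, +1 to first 1
Round 6: Hollowpine=54 Juniper=68 → close Juniper (overflow 56)
  68÷1 = 68 each, +1 to first 0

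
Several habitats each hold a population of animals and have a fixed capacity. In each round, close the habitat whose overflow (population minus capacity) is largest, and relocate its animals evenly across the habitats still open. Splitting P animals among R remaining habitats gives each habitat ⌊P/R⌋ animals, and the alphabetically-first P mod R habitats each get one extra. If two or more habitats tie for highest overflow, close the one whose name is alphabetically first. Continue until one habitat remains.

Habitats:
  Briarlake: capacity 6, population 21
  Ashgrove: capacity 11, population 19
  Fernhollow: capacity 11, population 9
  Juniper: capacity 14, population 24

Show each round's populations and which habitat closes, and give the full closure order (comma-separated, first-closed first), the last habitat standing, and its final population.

Round 1: Ashgrove=19 Briarlake=21 Fernhollow=9 Juniper=24 → close Briarlake (overflow 15)
  21÷3 = 7 each, +1 to first 0
Round 2: Ashgrove=26 Fernhollow=16 Juniper=31 → close Juniper (overflow 17)
  31÷2 = 15 each, +1 to first 1
Round 3: Ashgrove=42 Fernhollow=31 → close Ashgrove (overflow 31)
  42÷1 = 42 each, +1 to first 0

Closure order: Briarlake, Juniper, Ashgrove
Last habitat: Fernhollow with 73 animals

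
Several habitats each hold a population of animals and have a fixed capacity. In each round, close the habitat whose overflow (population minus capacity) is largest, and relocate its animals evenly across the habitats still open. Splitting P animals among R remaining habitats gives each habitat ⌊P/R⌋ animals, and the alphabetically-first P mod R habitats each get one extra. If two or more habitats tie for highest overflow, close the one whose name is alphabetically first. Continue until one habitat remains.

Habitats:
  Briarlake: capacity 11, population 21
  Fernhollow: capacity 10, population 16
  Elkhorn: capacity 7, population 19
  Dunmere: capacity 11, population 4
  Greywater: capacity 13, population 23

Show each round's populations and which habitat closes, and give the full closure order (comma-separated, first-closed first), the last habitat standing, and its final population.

Closure order: Elkhorn, Briarlake, Greywater, Fernhollow
Last habitat: Dunmere with 83 animals

Round 1: Briarlake=21 Dunmere=4 Elkhorn=19 Fernhollow=16 Greywater=23 → close Elkhorn (overflow 12)
  19÷4 = 4 each, +1 to first 3
Round 2: Briarlake=26 Dunmere=9 Fernhollow=21 Greywater=27 → close Briarlake (overflow 15)
  26÷3 = 8 each, +1 to first 2
Round 3: Dunmere=18 Fernhollow=30 Greywater=35 → close Greywater (overflow 22)
  35÷2 = 17 each, +1 to first 1
Round 4: Dunmere=36 Fernhollow=47 → close Fernhollow (overflow 37)
  47÷1 = 47 each, +1 to first 0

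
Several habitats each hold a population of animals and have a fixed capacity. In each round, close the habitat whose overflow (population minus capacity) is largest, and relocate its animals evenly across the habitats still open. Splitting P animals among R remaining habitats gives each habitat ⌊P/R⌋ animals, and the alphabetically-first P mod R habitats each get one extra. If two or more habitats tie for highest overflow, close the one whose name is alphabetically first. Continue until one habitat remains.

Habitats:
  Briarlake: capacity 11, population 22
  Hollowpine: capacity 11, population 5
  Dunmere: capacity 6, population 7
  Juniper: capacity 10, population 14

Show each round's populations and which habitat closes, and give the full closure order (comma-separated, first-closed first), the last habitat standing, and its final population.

Closure order: Briarlake, Juniper, Dunmere
Last habitat: Hollowpine with 48 animals

Round 1: Briarlake=22 Dunmere=7 Hollowpine=5 Juniper=14 → close Briarlake (overflow 11)
  22÷3 = 7 each, +1 to first 1
Round 2: Dunmere=15 Hollowpine=12 Juniper=21 → close Juniper (overflow 11)
  21÷2 = 10 each, +1 to first 1
Round 3: Dunmere=26 Hollowpine=22 → close Dunmere (overflow 20)
  26÷1 = 26 each, +1 to first 0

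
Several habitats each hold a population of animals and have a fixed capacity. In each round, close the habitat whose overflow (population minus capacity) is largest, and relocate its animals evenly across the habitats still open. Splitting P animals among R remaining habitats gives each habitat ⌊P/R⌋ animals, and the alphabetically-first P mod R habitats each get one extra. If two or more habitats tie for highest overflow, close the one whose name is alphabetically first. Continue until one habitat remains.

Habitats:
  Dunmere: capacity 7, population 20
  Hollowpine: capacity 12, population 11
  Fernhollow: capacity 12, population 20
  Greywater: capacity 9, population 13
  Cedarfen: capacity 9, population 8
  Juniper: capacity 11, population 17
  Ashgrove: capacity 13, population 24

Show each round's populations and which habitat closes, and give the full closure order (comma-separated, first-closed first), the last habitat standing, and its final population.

Round 1: Ashgrove=24 Cedarfen=8 Dunmere=20 Fernhollow=20 Greywater=13 Hollowpine=11 Juniper=17 → close Dunmere (overflow 13)
  20÷6 = 3 each, +1 to first 2
Round 2: Ashgrove=28 Cedarfen=12 Fernhollow=23 Greywater=16 Hollowpine=14 Juniper=20 → close Ashgrove (overflow 15)
  28÷5 = 5 each, +1 to first 3
Round 3: Cedarfen=18 Fernhollow=29 Greywater=22 Hollowpine=19 Juniper=25 → close Fernhollow (overflow 17)
  29÷4 = 7 each, +1 to first 1
Round 4: Cedarfen=26 Greywater=29 Hollowpine=26 Juniper=32 → close Juniper (overflow 21)
  32÷3 = 10 each, +1 to first 2
Round 5: Cedarfen=37 Greywater=40 Hollowpine=36 → close Greywater (overflow 31)
  40÷2 = 20 each, +1 to first 0
Round 6: Cedarfen=57 Hollowpine=56 → close Cedarfen (overflow 48)
  57÷1 = 57 each, +1 to first 0

Closure order: Dunmere, Ashgrove, Fernhollow, Juniper, Greywater, Cedarfen
Last habitat: Hollowpine with 113 animals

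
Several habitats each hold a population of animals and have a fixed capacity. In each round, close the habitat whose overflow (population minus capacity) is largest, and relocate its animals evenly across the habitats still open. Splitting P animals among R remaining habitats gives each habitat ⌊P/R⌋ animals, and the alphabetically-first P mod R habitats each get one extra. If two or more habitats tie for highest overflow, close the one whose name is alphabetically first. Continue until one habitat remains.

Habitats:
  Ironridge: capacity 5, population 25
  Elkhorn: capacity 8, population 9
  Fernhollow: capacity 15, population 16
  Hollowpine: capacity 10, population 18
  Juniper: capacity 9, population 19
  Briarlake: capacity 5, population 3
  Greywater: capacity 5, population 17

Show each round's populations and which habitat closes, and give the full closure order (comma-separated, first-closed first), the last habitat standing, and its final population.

Closure order: Ironridge, Greywater, Juniper, Hollowpine, Elkhorn, Briarlake
Last habitat: Fernhollow with 107 animals

Round 1: Briarlake=3 Elkhorn=9 Fernhollow=16 Greywater=17 Hollowpine=18 Ironridge=25 Juniper=19 → close Ironridge (overflow 20)
  25÷6 = 4 each, +1 to first 1
Round 2: Briarlake=8 Elkhorn=13 Fernhollow=20 Greywater=21 Hollowpine=22 Juniper=23 → close Greywater (overflow 16)
  21÷5 = 4 each, +1 to first 1
Round 3: Briarlake=13 Elkhorn=17 Fernhollow=24 Hollowpine=26 Juniper=27 → close Juniper (overflow 18)
  27÷4 = 6 each, +1 to first 3
Round 4: Briarlake=20 Elkhorn=24 Fernhollow=31 Hollowpine=32 → close Hollowpine (overflow 22)
  32÷3 = 10 each, +1 to first 2
Round 5: Briarlake=31 Elkhorn=35 Fernhollow=41 → close Elkhorn (overflow 27)
  35÷2 = 17 each, +1 to first 1
Round 6: Briarlake=49 Fernhollow=58 → close Briarlake (overflow 44)
  49÷1 = 49 each, +1 to first 0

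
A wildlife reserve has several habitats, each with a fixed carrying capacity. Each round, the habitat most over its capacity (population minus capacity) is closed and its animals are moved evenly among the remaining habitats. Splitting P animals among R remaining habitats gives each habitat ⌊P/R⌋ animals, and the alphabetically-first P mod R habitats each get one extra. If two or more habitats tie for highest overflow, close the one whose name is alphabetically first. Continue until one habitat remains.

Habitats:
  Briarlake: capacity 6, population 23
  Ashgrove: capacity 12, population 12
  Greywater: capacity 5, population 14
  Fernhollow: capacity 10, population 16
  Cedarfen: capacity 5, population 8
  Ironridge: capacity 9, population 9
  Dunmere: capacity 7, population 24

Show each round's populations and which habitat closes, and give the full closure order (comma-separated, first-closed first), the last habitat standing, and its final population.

Round 1: Ashgrove=12 Briarlake=23 Cedarfen=8 Dunmere=24 Fernhollow=16 Greywater=14 Ironridge=9 → close Briarlake (overflow 17)
  23÷6 = 3 each, +1 to first 5
Round 2: Ashgrove=16 Cedarfen=12 Dunmere=28 Fernhollow=20 Greywater=18 Ironridge=12 → close Dunmere (overflow 21)
  28÷5 = 5 each, +1 to first 3
Round 3: Ashgrove=22 Cedarfen=18 Fernhollow=26 Greywater=23 Ironridge=17 → close Greywater (overflow 18)
  23÷4 = 5 each, +1 to first 3
Round 4: Ashgrove=28 Cedarfen=24 Fernhollow=32 Ironridge=22 → close Fernhollow (overflow 22)
  32÷3 = 10 each, +1 to first 2
Round 5: Ashgrove=39 Cedarfen=35 Ironridge=32 → close Cedarfen (overflow 30)
  35÷2 = 17 each, +1 to first 1
Round 6: Ashgrove=57 Ironridge=49 → close Ashgrove (overflow 45)
  57÷1 = 57 each, +1 to first 0

Closure order: Briarlake, Dunmere, Greywater, Fernhollow, Cedarfen, Ashgrove
Last habitat: Ironridge with 106 animals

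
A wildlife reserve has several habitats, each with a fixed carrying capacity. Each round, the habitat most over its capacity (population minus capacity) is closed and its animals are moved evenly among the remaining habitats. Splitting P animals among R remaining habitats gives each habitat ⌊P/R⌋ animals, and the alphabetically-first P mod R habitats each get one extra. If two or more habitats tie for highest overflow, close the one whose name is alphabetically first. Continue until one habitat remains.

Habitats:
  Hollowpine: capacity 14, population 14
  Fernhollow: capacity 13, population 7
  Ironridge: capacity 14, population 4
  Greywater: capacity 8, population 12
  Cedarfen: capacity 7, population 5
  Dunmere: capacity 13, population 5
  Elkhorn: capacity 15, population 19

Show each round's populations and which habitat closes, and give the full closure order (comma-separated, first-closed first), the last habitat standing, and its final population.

Round 1: Cedarfen=5 Dunmere=5 Elkhorn=19 Fernhollow=7 Greywater=12 Hollowpine=14 Ironridge=4 → close Elkhorn (overflow 4)
  19÷6 = 3 each, +1 to first 1
Round 2: Cedarfen=9 Dunmere=8 Fernhollow=10 Greywater=15 Hollowpine=17 Ironridge=7 → close Greywater (overflow 7)
  15÷5 = 3 each, +1 to first 0
Round 3: Cedarfen=12 Dunmere=11 Fernhollow=13 Hollowpine=20 Ironridge=10 → close Hollowpine (overflow 6)
  20÷4 = 5 each, +1 to first 0
Round 4: Cedarfen=17 Dunmere=16 Fernhollow=18 Ironridge=15 → close Cedarfen (overflow 10)
  17÷3 = 5 each, +1 to first 2
Round 5: Dunmere=22 Fernhollow=24 Ironridge=20 → close Fernhollow (overflow 11)
  24÷2 = 12 each, +1 to first 0
Round 6: Dunmere=34 Ironridge=32 → close Dunmere (overflow 21)
  34÷1 = 34 each, +1 to first 0

Closure order: Elkhorn, Greywater, Hollowpine, Cedarfen, Fernhollow, Dunmere
Last habitat: Ironridge with 66 animals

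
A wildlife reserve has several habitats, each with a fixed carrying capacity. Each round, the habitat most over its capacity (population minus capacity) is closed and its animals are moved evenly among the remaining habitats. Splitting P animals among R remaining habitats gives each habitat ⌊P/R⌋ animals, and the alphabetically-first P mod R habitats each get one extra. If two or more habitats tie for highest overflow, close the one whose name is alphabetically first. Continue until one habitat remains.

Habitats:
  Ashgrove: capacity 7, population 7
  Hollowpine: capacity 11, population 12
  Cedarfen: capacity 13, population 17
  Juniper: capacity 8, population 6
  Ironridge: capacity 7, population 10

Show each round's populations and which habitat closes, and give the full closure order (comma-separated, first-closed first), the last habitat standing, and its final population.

Round 1: Ashgrove=7 Cedarfen=17 Hollowpine=12 Ironridge=10 Juniper=6 → close Cedarfen (overflow 4)
  17÷4 = 4 each, +1 to first 1
Round 2: Ashgrove=12 Hollowpine=16 Ironridge=14 Juniper=10 → close Ironridge (overflow 7)
  14÷3 = 4 each, +1 to first 2
Round 3: Ashgrove=17 Hollowpine=21 Juniper=14 → close Ashgrove (overflow 10)
  17÷2 = 8 each, +1 to first 1
Round 4: Hollowpine=30 Juniper=22 → close Hollowpine (overflow 19)
  30÷1 = 30 each, +1 to first 0

Closure order: Cedarfen, Ironridge, Ashgrove, Hollowpine
Last habitat: Juniper with 52 animals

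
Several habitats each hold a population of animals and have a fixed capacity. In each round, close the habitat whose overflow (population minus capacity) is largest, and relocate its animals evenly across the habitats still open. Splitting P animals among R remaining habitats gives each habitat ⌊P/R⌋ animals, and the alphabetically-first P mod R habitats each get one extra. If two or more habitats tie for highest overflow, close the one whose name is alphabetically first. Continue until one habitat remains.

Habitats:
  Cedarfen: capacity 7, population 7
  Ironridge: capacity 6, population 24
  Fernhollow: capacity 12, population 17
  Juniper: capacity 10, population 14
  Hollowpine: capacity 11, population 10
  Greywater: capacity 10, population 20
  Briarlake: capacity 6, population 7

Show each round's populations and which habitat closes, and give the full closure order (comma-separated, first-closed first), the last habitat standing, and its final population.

Closure order: Ironridge, Greywater, Fernhollow, Juniper, Briarlake, Cedarfen
Last habitat: Hollowpine with 99 animals

Round 1: Briarlake=7 Cedarfen=7 Fernhollow=17 Greywater=20 Hollowpine=10 Ironridge=24 Juniper=14 → close Ironridge (overflow 18)
  24÷6 = 4 each, +1 to first 0
Round 2: Briarlake=11 Cedarfen=11 Fernhollow=21 Greywater=24 Hollowpine=14 Juniper=18 → close Greywater (overflow 14)
  24÷5 = 4 each, +1 to first 4
Round 3: Briarlake=16 Cedarfen=16 Fernhollow=26 Hollowpine=19 Juniper=22 → close Fernhollow (overflow 14)
  26÷4 = 6 each, +1 to first 2
Round 4: Briarlake=23 Cedarfen=23 Hollowpine=25 Juniper=28 → close Juniper (overflow 18)
  28÷3 = 9 each, +1 to first 1
Round 5: Briarlake=33 Cedarfen=32 Hollowpine=34 → close Briarlake (overflow 27)
  33÷2 = 16 each, +1 to first 1
Round 6: Cedarfen=49 Hollowpine=50 → close Cedarfen (overflow 42)
  49÷1 = 49 each, +1 to first 0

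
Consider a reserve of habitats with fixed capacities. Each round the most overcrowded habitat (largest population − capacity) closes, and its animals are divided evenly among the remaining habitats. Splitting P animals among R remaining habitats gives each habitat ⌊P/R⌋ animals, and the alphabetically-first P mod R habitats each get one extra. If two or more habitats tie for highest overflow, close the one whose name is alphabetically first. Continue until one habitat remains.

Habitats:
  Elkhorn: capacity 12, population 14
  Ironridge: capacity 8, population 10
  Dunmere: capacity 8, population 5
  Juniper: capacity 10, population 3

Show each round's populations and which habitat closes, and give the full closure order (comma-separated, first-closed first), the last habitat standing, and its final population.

Closure order: Elkhorn, Ironridge, Dunmere
Last habitat: Juniper with 32 animals

Round 1: Dunmere=5 Elkhorn=14 Ironridge=10 Juniper=3 → close Elkhorn (overflow 2)
  14÷3 = 4 each, +1 to first 2
Round 2: Dunmere=10 Ironridge=15 Juniper=7 → close Ironridge (overflow 7)
  15÷2 = 7 each, +1 to first 1
Round 3: Dunmere=18 Juniper=14 → close Dunmere (overflow 10)
  18÷1 = 18 each, +1 to first 0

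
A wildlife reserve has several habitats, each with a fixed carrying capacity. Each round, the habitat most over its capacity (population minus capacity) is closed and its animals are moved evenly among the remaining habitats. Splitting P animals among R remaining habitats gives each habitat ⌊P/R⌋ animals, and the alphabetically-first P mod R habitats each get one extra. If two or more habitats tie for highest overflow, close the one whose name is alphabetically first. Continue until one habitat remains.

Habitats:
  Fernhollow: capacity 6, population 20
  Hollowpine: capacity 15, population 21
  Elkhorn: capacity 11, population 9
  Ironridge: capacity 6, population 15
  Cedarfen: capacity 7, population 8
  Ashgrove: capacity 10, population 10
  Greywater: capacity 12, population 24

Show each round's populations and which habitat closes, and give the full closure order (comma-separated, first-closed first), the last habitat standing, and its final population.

Closure order: Fernhollow, Greywater, Ironridge, Hollowpine, Ashgrove, Cedarfen
Last habitat: Elkhorn with 107 animals

Round 1: Ashgrove=10 Cedarfen=8 Elkhorn=9 Fernhollow=20 Greywater=24 Hollowpine=21 Ironridge=15 → close Fernhollow (overflow 14)
  20÷6 = 3 each, +1 to first 2
Round 2: Ashgrove=14 Cedarfen=12 Elkhorn=12 Greywater=27 Hollowpine=24 Ironridge=18 → close Greywater (overflow 15)
  27÷5 = 5 each, +1 to first 2
Round 3: Ashgrove=20 Cedarfen=18 Elkhorn=17 Hollowpine=29 Ironridge=23 → close Ironridge (overflow 17)
  23÷4 = 5 each, +1 to first 3
Round 4: Ashgrove=26 Cedarfen=24 Elkhorn=23 Hollowpine=34 → close Hollowpine (overflow 19)
  34÷3 = 11 each, +1 to first 1
Round 5: Ashgrove=38 Cedarfen=35 Elkhorn=34 → close Ashgrove (overflow 28)
  38÷2 = 19 each, +1 to first 0
Round 6: Cedarfen=54 Elkhorn=53 → close Cedarfen (overflow 47)
  54÷1 = 54 each, +1 to first 0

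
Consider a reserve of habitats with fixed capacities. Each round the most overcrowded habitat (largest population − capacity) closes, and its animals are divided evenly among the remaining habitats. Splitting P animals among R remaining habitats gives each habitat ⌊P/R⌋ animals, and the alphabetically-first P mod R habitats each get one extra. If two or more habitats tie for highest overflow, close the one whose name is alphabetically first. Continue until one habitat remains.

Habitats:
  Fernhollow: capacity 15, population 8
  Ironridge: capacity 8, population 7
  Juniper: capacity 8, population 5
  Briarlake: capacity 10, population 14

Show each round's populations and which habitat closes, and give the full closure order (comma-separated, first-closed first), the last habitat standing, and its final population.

Closure order: Briarlake, Ironridge, Juniper
Last habitat: Fernhollow with 34 animals

Round 1: Briarlake=14 Fernhollow=8 Ironridge=7 Juniper=5 → close Briarlake (overflow 4)
  14÷3 = 4 each, +1 to first 2
Round 2: Fernhollow=13 Ironridge=12 Juniper=9 → close Ironridge (overflow 4)
  12÷2 = 6 each, +1 to first 0
Round 3: Fernhollow=19 Juniper=15 → close Juniper (overflow 7)
  15÷1 = 15 each, +1 to first 0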